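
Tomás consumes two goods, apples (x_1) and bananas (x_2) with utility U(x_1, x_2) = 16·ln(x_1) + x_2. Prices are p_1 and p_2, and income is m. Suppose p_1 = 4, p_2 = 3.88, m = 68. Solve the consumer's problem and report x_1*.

Set MRS = p_1/p_2: (16/x_1)/1 = p_1/p_2.
So x_1*(p_1,p_2) = 16·p_2/p_1, independent of income; and x_2* = (m − 16·p_2)/p_2.
At the given prices: x_1* = 16·3.88/4 = 15.52.

x_1* = 15.52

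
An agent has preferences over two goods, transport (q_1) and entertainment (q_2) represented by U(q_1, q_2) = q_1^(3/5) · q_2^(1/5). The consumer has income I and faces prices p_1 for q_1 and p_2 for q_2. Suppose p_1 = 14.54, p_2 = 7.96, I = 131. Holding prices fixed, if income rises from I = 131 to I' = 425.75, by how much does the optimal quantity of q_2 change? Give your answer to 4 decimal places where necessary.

Δq_2* = 9.2572

Tangency: MRS = 3·q_2/q_1 = p_1/p_2.
So 0.6·p_2·q_2 = 0.2·p_1·q_1; combined with the budget, a share 0.75 of income goes to q_1.
Demand: q_1*(p_1,p_2,I) = 0.75·I/p_1 and q_2* = 0.25·I/p_2.
At p_1=14.54, p_2=7.96, I=131: q_2* = 0.25·131/7.96 = 4.1143.
At I' = 425.75: q_2* = 13.3715. Change: 13.3715 − 4.1143 = 9.2572.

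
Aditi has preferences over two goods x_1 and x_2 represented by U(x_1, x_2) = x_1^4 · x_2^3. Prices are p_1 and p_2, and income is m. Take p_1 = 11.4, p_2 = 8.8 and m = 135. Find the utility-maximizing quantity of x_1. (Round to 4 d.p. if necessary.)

x_1* = 6.7669

Tangency: MRS = (4/3)·x_2/x_1 = p_1/p_2.
Rearranging, p_2·x_2 = (3/4)·p_1·x_1. Substituting into the budget gives p_1·x_1·(1 + (3/4)) = m.
Demand: x_1*(p_1,p_2,m) = 4/7·m/p_1 and x_2* = 3/7·m/p_2.
At p_1=11.4, p_2=8.8, m=135: x_1* = 4/7·135/11.4 = 6.7669.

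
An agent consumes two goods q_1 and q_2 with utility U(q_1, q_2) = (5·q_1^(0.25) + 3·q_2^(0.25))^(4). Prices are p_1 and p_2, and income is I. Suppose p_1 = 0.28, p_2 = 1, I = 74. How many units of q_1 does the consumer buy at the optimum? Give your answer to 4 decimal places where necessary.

q_1* = 198.5512

Substitute q_2 = (q_2/q_1)·q_1 into the budget: q_1* = I/(p_1 + p_2·(q_2/q_1)).
Numerically q_2/q_1 = 0.0927, so q_1* = 74/(0.28 + 1·0.0927) = 198.5512.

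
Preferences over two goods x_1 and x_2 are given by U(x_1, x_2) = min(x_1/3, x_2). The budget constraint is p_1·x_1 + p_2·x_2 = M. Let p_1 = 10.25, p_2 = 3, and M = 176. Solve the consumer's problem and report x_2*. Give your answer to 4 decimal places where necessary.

Leontief preferences: the optimum is at the kink where x_1/3 = x_2/1, i.e. x_2 = (1/3)·x_1.
Budget: p_1·x_1 + p_2·(1/3)·x_1 = M, so (3·p_1 + p_2)·x_1 = 3·M.
Demand: x_1*(p_1,p_2,M) = 3·M/(3·p_1 + p_2), x_2* = M/(3·p_1 + p_2).
Here 3·10.25 + 3 = 33.75, giving x_2* = 5.2148.

x_2* = 5.2148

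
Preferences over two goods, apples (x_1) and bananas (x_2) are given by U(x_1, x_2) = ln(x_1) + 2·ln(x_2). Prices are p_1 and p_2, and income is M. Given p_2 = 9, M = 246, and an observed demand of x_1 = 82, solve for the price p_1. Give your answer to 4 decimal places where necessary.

The MRS is (1/2)·x_2/x_1. Set MRS = p_1/p_2.
Rearranging, p_2·x_2 = 2·p_1·x_1. Substituting into the budget gives p_1·x_1·(1 + 2) = M.
Demand: x_1*(p_1,p_2,M) = 1/3·M/p_1 and x_2* = 2/3·M/p_2.
Set x_1* = 82 in the demand function and solve for p_1: p_1 = 1.

p_1 = 1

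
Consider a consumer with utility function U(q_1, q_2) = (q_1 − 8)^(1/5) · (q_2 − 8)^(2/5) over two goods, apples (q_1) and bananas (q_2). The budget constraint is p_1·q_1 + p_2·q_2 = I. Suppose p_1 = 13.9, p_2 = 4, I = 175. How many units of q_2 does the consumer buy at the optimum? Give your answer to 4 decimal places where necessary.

q_2* = 13.3

MRS = (1/2)·(q_2−8)/(q_1−8). Tangency with p_1/p_2 gives q_2−8 = 2·(p_1/p_2)·(q_1−8).
Substituting into the budget: q_1* = 8 + 1/3·(I − 8·p_1 − 8·p_2)/p_1, and q_2* = 8 + 2/3·(…)/p_2.
Discretionary income = 175 − 8·13.9 − 8·4 = 31.8; q_2* = 8 + 2/3·31.8/4 = 13.3.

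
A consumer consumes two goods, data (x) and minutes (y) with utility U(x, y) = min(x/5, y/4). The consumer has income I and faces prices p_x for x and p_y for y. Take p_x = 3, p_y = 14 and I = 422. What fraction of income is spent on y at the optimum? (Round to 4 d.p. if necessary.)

share on y = 0.7887

With perfect complements, no substitution: consume in ratio x:y = 5:4.
Budget: p_x·x + p_y·(4/5)·x = I, so (5·p_x + 4·p_y)·x = 5·I.
Demand: x*(p_x,p_y,I) = 5·I/(5·p_x + 4·p_y), y* = 4·I/(5·p_x + 4·p_y).
Here 5·3 + 4·14 = 71, giving x* = 29.7183 and y* = 23.7746.
Expenditure on y: 14·23.7746 = 332.8451; share = 0.7887.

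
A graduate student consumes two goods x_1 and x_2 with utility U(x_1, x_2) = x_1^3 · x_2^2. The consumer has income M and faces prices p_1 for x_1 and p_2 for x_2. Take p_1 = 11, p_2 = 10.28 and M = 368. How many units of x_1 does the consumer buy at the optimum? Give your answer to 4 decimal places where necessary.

x_1* = 20.0727

Tangency: MRS = (3/2)·x_2/x_1 = p_1/p_2.
So 3·p_2·x_2 = 2·p_1·x_1; combined with the budget, a share 0.6 of income goes to x_1.
Demand: x_1*(p_1,p_2,M) = 0.6·M/p_1 and x_2* = 0.4·M/p_2.
At p_1=11, p_2=10.28, M=368: x_1* = 0.6·368/11 = 20.0727.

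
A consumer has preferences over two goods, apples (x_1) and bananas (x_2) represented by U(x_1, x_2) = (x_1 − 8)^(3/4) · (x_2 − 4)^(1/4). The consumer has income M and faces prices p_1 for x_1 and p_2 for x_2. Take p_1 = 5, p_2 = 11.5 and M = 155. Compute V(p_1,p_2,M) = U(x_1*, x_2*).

V = 6.386

This is Cobb-Douglas in (x_1−8, x_2−4): tangency gives 0.75·p_2·(x_2−4) = 0.25·p_1·(x_1−8).
Substituting into the budget: x_1* = 8 + 0.75·(M − 8·p_1 − 4·p_2)/p_1, and x_2* = 4 + 0.25·(…)/p_2.
Discretionary income = 155 − 8·5 − 4·11.5 = 69; x_1* = 8 + 0.75·69/5 = 18.35; x_2* = 4 + 0.25·69/11.5 = 5.5.
Utility at the optimum: U(18.35, 5.5) = 6.386.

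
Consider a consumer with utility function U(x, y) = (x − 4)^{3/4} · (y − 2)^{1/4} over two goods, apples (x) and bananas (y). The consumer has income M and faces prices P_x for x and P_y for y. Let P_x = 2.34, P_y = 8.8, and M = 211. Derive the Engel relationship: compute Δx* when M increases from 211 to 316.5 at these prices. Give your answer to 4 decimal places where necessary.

Δx* = 33.8141

After buying the subsistence bundle (4, 2), a share 0.75 of the remaining income goes to x: x* = 4 + 0.75·(M − 4P_x − 2P_y)/P_x.
Discretionary income = 211 − 4·2.34 − 2·8.8 = 184.04; x* = 4 + 0.75·184.04/2.34 = 62.9872.
At M' = 316.5: x* = 96.8013. Change: 96.8013 − 62.9872 = 33.8141.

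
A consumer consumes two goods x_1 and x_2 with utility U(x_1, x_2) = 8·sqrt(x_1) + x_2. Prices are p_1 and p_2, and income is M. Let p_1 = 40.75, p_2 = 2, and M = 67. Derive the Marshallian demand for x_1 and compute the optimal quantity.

x_1* = 0.0385

MU_x_1 = 4/√x_1, MU_x_2 = 1. Tangency: 4/√x_1 = p_1/p_2.
Solve: √x_1 = 4·p_2/p_1, so x_1*(p_1,p_2) = (4·p_2/p_1)², and x_2* = (M − p_1·x_1*)/p_2.
Plugging in: x_1* = (4·2/40.75)² = 0.0385.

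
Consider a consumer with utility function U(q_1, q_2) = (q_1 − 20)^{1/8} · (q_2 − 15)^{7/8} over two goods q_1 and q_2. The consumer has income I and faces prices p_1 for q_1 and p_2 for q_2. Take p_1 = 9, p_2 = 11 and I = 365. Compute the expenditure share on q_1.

share on q_1 = 0.5

MRS = (1/7)·(q_2−15)/(q_1−20). Tangency with p_1/p_2 gives q_2−15 = 7·(p_1/p_2)·(q_1−20).
After buying the subsistence bundle (20, 15), a share 0.125 of the remaining income goes to q_1: q_1* = 20 + 0.125·(I − 20p_1 − 15p_2)/p_1.
Discretionary income = 365 − 20·9 − 15·11 = 20; q_1* = 20 + 0.125·20/9 = 20.2778; q_2* = 15 + 0.875·20/11 = 16.5909.
Expenditure on q_1: 9·20.2778 = 182.5; share = 0.5.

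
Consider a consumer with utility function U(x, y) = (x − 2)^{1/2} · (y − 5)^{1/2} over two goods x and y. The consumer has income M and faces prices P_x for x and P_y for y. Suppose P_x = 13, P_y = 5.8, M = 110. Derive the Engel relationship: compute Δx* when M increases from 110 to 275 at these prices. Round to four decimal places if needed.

MRS = (y−5)/(x−2). Tangency with P_x/P_y gives y−5 = (P_x/P_y)·(x−2).
Substituting into the budget: x* = 2 + 0.5·(M − 2·P_x − 5·P_y)/P_x, and y* = 5 + 0.5·(…)/P_y.
Discretionary income = 110 − 2·13 − 5·5.8 = 55; x* = 2 + 0.5·55/13 = 4.1154.
At M' = 275: x* = 10.4615. Change: 10.4615 − 4.1154 = 6.3462.

Δx* = 6.3462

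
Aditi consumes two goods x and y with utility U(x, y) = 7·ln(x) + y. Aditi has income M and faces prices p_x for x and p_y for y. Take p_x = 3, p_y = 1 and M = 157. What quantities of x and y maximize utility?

At the given prices: x* = 7·1/3 = 2.3333, and y* = 150.

x* = 2.3333, y* = 150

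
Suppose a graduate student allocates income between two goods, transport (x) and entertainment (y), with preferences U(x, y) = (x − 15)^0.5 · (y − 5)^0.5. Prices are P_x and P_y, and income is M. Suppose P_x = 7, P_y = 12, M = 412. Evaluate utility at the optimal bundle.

V = 13.475

MRS = (y−5)/(x−15). Tangency with P_x/P_y gives y−5 = (P_x/P_y)·(x−15).
Substituting into the budget: x* = 15 + 0.5·(M − 15·P_x − 5·P_y)/P_x, and y* = 5 + 0.5·(…)/P_y.
Discretionary income = 412 − 15·7 − 5·12 = 247; x* = 15 + 0.5·247/7 = 32.6429; y* = 5 + 0.5·247/12 = 15.2917.
Utility at the optimum: U(32.6429, 15.2917) = 13.475.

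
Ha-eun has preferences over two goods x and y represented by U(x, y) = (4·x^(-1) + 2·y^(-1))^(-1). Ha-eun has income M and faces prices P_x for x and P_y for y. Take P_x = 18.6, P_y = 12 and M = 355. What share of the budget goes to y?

Numerically y/x = 0.880341, so x* = 355/(18.6 + 12·0.880341) = 12.1725 and y* = 0.880341·12.1725 = 10.716.
Expenditure on y: 12·10.716 = 128.5914; share = 0.3622.

share on y = 0.3622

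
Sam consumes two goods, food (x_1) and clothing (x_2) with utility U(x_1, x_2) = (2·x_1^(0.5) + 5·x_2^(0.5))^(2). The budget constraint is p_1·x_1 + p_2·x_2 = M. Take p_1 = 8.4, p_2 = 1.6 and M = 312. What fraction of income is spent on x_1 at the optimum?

share on x_1 = 0.0296

MU_x_1 ∝ 2·x_1^(-0.5), MU_x_2 ∝ 5·x_2^(-0.5), so MRS = (2/5)·(x_2/x_1)^(0.5) = p_1/p_2.
Solve for the ratio: x_2/x_1 = [(5/2)·p_1/p_2]^(2).
With the ratio pinned down, the budget gives x_1* = M/(p_1 + p_2·(x_2/x_1)) and x_2* = (x_2/x_1)·x_1*.
Numerically x_2/x_1 = 172.265625, so x_1* = 312/(8.4 + 1.6·172.265625) = 1.0985 and x_2* = 172.265625·1.0985 = 189.2329.
Expenditure on x_1: 8.4·1.0985 = 9.2274; share = 0.0296.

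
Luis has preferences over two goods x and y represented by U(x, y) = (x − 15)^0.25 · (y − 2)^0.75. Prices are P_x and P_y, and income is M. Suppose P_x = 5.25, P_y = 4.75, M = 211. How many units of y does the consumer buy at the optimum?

This is Cobb-Douglas in (x−15, y−2): tangency gives 0.25·P_y·(y−2) = 0.75·P_x·(x−15).
Substituting into the budget: x* = 15 + 0.25·(M − 15·P_x − 2·P_y)/P_x, and y* = 2 + 0.75·(…)/P_y.
Discretionary income = 211 − 15·5.25 − 2·4.75 = 122.75; y* = 2 + 0.75·122.75/4.75 = 21.3816.

y* = 21.3816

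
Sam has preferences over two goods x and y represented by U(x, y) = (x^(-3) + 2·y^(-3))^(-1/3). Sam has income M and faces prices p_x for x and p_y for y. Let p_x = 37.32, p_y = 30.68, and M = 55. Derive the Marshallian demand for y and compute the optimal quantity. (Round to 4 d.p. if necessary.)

y* = 0.9082

MU_x ∝ x^(-4), MU_y ∝ 2·y^(-4), so MRS = (1/2)·(y/x)^(4) = p_x/p_y.
Solve for the ratio: y/x = [2·p_x/p_y]^(0.25).
Substitute y = (y/x)·x into the budget: x* = M/(p_x + p_y·(y/x)).
Numerically y/x = 1.248904, so x* = 55/(37.32 + 30.68·1.248904) = 0.7272 and y* = 1.248904·0.7272 = 0.9082.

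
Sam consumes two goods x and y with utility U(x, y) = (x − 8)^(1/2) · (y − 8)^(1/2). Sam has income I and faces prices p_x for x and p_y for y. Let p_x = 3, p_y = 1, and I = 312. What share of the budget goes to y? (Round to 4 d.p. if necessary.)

share on y = 0.4744

This is Cobb-Douglas in (x−8, y−8): tangency gives 0.5·p_y·(y−8) = 0.5·p_x·(x−8).
After buying the subsistence bundle (8, 8), a share 0.5 of the remaining income goes to x: x* = 8 + 0.5·(I − 8p_x − 8p_y)/p_x.
Discretionary income = 312 − 8·3 − 8·1 = 280; x* = 8 + 0.5·280/3 = 54.6667; y* = 8 + 0.5·280/1 = 148.
Expenditure on y: 1·148 = 148; share = 0.4744.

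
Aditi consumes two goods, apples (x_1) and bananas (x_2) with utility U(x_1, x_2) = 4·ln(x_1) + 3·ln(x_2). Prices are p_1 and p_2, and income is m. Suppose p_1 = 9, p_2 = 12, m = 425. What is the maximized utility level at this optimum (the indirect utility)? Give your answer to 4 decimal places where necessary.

V = 21.3406

MU_x_1/MU_x_2 = (4·x_2)/(3·x_1); tangency sets this equal to p_1/p_2.
So 4·p_2·x_2 = 3·p_1·x_1; combined with the budget, a share 4/7 of income goes to x_1.
Demand: x_1*(p_1,p_2,m) = 4/7·m/p_1 and x_2* = 3/7·m/p_2.
At p_1=9, p_2=12, m=425: x_1* = 4/7·425/9 = 26.9841, x_2* = 15.1786.
Utility at the optimum: U(26.9841, 15.1786) = 21.3406.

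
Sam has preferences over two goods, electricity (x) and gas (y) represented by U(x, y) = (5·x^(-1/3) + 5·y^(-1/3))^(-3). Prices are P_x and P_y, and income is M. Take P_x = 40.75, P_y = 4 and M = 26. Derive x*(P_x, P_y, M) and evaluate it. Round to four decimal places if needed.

x* = 0.4091

MU_x ∝ 5·x^(-4/3), MU_y ∝ 5·y^(-4/3), so MRS = (y/x)^(4/3) = P_x/P_y.
Solve for the ratio: y/x = [P_x/P_y]^(0.75).
With the ratio pinned down, the budget gives x* = M/(P_x + P_y·(y/x)) and y* = (y/x)·x*.
Numerically y/x = 5.702309, so x* = 26/(40.75 + 4·5.702309) = 0.4091.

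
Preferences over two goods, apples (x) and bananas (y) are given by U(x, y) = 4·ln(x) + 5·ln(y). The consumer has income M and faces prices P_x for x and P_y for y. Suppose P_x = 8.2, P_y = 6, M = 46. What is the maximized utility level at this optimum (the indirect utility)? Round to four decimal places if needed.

Demand: x*(P_x,P_y,M) = 4/9·M/P_x and y* = 5/9·M/P_y.
At P_x=8.2, P_y=6, M=46: x* = 4/9·46/8.2 = 2.4932, y* = 4.2593.
Utility at the optimum: U(2.4932, 4.2593) = 10.8998.

V = 10.8998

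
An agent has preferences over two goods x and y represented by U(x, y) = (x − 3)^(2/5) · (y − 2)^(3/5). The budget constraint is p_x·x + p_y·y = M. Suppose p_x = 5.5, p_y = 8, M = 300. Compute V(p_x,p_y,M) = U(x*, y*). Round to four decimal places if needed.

MRS = (2/3)·(y−2)/(x−3). Tangency with p_x/p_y gives y−2 = (3/2)·(p_x/p_y)·(x−3).
Substituting into the budget: x* = 3 + 0.4·(M − 3·p_x − 2·p_y)/p_x, and y* = 2 + 0.6·(…)/p_y.
Discretionary income = 300 − 3·5.5 − 2·8 = 267.5; x* = 3 + 0.4·267.5/5.5 = 22.4545; y* = 2 + 0.6·267.5/8 = 22.0625.
Utility at the optimum: U(22.4545, 22.0625) = 19.8171.

V = 19.8171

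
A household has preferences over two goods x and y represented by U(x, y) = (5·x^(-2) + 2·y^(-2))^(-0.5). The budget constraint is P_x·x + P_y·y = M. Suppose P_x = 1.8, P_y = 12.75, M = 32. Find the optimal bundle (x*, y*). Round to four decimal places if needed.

x* = 4.7821, y* = 1.8347

MU_x ∝ 5·x^(-3), MU_y ∝ 2·y^(-3), so MRS = (5/2)·(y/x)^(3) = P_x/P_y.
Solve for the ratio: y/x = [(2/5)·P_x/P_y]^(1/3).
With the ratio pinned down, the budget gives x* = M/(P_x + P_y·(y/x)) and y* = (y/x)·x*.
Numerically y/x = 0.383655, so x* = 32/(1.8 + 12.75·0.383655) = 4.7821 and y* = 0.383655·4.7821 = 1.8347.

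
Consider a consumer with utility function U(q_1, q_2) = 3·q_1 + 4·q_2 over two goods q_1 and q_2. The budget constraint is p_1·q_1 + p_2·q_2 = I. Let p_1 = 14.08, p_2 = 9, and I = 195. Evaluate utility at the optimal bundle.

V = 86.6667

Linear utility — the consumer picks whichever good has higher MU/price: 3/14.08 = 0.2131 vs 4/9 = 0.4444.
q_2 gives more utility per dollar, so spend all income on q_2: q_2* = I/p_2, q_1* = 0.
Numerically: q_1* = 0, q_2* = 21.6667.
Utility at the optimum: U(0, 21.6667) = 86.6667.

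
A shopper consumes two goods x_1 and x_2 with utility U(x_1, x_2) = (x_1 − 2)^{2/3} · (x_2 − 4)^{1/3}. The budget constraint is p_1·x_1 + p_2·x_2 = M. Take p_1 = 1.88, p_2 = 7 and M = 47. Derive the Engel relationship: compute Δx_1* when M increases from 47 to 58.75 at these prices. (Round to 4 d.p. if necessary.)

Δx_1* = 4.1667

Discretionary income = 47 − 2·1.88 − 4·7 = 15.24; x_1* = 2 + 2/3·15.24/1.88 = 7.4043.
At M' = 58.75: x_1* = 11.5709. Change: 11.5709 − 7.4043 = 4.1667.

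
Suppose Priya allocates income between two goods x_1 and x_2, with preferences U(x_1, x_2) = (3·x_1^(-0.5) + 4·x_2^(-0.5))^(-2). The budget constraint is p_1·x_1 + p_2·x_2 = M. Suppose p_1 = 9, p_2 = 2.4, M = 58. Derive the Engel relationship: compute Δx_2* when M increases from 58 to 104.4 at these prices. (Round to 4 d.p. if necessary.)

Δx_2* = 8.4703

Numerically x_2/x_1 = 2.924018, so x_1* = 58/(9 + 2.4·2.924018) = 3.621 and x_2* = 2.924018·3.621 = 10.5879.
At M' = 104.4: x_2* = 19.0582. Change: 19.0582 − 10.5879 = 8.4703.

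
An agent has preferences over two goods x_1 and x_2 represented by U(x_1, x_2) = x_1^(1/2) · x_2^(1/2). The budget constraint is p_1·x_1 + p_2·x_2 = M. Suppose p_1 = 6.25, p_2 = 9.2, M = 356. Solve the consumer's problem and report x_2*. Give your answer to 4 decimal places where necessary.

x_2* = 19.3478

The MRS is x_2/x_1. Set MRS = p_1/p_2.
So 0.5·p_2·x_2 = 0.5·p_1·x_1; combined with the budget, a share 0.5 of income goes to x_1.
Demand: x_1*(p_1,p_2,M) = 0.5·M/p_1 and x_2* = 0.5·M/p_2.
At p_1=6.25, p_2=9.2, M=356: x_2* = 0.5·356/9.2 = 19.3478.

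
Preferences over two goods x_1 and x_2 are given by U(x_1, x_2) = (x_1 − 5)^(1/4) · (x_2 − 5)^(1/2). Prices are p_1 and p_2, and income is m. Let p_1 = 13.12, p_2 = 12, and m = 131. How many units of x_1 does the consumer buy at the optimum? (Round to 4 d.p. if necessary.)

x_1* = 5.1372

Let x_1' = x_1−5, x_2' = x_2−5. MRS = (1/2)·x_2'/x_1' = p_1/p_2.
Substituting into the budget: x_1* = 5 + 1/3·(m − 5·p_1 − 5·p_2)/p_1, and x_2* = 5 + 2/3·(…)/p_2.
Discretionary income = 131 − 5·13.12 − 5·12 = 5.4; x_1* = 5 + 1/3·5.4/13.12 = 5.1372.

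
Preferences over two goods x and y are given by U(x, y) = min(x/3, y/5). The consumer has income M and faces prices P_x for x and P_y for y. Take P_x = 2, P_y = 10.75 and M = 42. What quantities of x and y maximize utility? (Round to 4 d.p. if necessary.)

Leontief preferences: the optimum is at the kink where x/3 = y/5, i.e. y = (5/3)·x.
Budget: P_x·x + P_y·(5/3)·x = M, so (3·P_x + 5·P_y)·x = 3·M.
Demand: x*(P_x,P_y,M) = 3·M/(3·P_x + 5·P_y), y* = 5·M/(3·P_x + 5·P_y).
Here 3·2 + 5·10.75 = 59.75, giving x* = 2.1088 and y* = 3.5146.

x* = 2.1088, y* = 3.5146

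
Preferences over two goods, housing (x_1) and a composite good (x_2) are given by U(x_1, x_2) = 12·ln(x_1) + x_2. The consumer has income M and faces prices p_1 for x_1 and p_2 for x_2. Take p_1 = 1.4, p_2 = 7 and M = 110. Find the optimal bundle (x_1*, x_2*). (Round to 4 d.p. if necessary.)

x_1* = 60, x_2* = 3.7143

MU_x_1 = 12/x_1, MU_x_2 = 1. Tangency: 12/x_1 = p_1/p_2.
So x_1*(p_1,p_2) = 12·p_2/p_1, independent of income; and x_2* = (M − 12·p_2)/p_2.
At the given prices: x_1* = 12·7/1.4 = 60, and x_2* = 3.7143.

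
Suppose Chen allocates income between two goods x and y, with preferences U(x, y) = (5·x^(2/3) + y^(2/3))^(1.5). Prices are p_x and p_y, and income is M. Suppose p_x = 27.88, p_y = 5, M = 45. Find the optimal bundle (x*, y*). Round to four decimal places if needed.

MRS = MU_x/MU_y = 5·(y/x)^(1/3). Set equal to p_x/p_y.
Hence y/x = ((1/5)·p_x/p_y)^(1/(1/3)), i.e. raised to the 3 power.
Substitute y = (y/x)·x into the budget: x* = M/(p_x + p_y·(y/x)).
Numerically y/x = 1.386942, so x* = 45/(27.88 + 5·1.386942) = 1.2926 and y* = 1.386942·1.2926 = 1.7927.

x* = 1.2926, y* = 1.7927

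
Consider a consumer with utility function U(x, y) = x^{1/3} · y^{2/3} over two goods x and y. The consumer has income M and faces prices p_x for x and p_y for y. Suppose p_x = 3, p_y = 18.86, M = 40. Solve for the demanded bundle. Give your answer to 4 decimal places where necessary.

x* = 4.4444, y* = 1.4139

Demand: x*(p_x,p_y,M) = 1/3·M/p_x and y* = 2/3·M/p_y.
At p_x=3, p_y=18.86, M=40: x* = 1/3·40/3 = 4.4444, y* = 1.4139.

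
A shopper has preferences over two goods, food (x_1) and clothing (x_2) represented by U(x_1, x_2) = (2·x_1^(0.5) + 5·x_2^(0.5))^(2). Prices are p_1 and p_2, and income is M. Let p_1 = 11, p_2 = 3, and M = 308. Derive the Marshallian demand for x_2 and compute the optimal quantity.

MRS = MU_x_1/MU_x_2 = (2/5)·(x_2/x_1)^(0.5). Set equal to p_1/p_2.
Hence x_2/x_1 = ((5/2)·p_1/p_2)^(1/(0.5)), i.e. raised to the 2 power.
Substitute x_2 = (x_2/x_1)·x_1 into the budget: x_1* = M/(p_1 + p_2·(x_2/x_1)).
Numerically x_2/x_1 = 84.027778, so x_1* = 308/(11 + 3·84.027778) = 1.1707 and x_2* = 84.027778·1.1707 = 98.374.

x_2* = 98.374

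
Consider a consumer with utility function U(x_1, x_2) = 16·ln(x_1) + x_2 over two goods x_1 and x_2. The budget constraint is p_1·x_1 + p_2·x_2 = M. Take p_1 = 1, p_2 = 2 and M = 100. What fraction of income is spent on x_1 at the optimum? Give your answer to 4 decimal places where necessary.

share on x_1 = 0.32

So x_1*(p_1,p_2) = 16·p_2/p_1, independent of income; and x_2* = (M − 16·p_2)/p_2.
At the given prices: x_1* = 16·2/1 = 32, and x_2* = 34.
Expenditure on x_1: 1·32 = 32; share = 0.32.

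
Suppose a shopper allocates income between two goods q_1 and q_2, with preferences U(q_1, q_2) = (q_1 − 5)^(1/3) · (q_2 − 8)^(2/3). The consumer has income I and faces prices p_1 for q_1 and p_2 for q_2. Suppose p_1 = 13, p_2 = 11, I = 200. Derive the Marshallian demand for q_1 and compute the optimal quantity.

MRS = (1/2)·(q_2−8)/(q_1−5). Tangency with p_1/p_2 gives q_2−8 = 2·(p_1/p_2)·(q_1−5).
Substituting into the budget: q_1* = 5 + 1/3·(I − 5·p_1 − 8·p_2)/p_1, and q_2* = 8 + 2/3·(…)/p_2.
Discretionary income = 200 − 5·13 − 8·11 = 47; q_1* = 5 + 1/3·47/13 = 6.2051.

q_1* = 6.2051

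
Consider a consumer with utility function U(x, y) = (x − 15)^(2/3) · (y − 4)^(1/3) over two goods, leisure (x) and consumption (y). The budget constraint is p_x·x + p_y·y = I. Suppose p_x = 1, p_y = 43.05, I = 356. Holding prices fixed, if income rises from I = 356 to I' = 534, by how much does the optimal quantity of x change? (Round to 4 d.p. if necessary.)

Δx* = 118.6667

MRS = 2·(y−4)/(x−15). Tangency with p_x/p_y gives y−4 = (1/2)·(p_x/p_y)·(x−15).
After buying the subsistence bundle (15, 4), a share 2/3 of the remaining income goes to x: x* = 15 + 2/3·(I − 15p_x − 4p_y)/p_x.
Discretionary income = 356 − 15·1 − 4·43.05 = 168.8; x* = 15 + 2/3·168.8/1 = 127.5333.
At I' = 534: x* = 246.2. Change: 246.2 − 127.5333 = 118.6667.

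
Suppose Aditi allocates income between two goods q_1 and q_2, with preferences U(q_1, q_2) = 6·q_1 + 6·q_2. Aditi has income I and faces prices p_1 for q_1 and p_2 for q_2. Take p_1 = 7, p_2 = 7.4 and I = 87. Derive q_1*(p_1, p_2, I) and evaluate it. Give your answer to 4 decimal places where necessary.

Linear utility — the consumer picks whichever good has higher MU/price: 6/7 = 0.8571 vs 6/7.4 = 0.8108.
q_1 gives more utility per dollar, so spend all income on q_1: q_1* = I/p_1, q_2* = 0.
Numerically: q_1* = 12.4286, q_2* = 0.

q_1* = 12.4286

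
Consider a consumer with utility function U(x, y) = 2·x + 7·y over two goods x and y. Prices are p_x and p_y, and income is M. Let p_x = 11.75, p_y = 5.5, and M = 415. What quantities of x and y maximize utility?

x* = 0, y* = 75.4545

Linear utility — the consumer picks whichever good has higher MU/price: 2/11.75 = 0.1702 vs 7/5.5 = 1.2727.
y gives more utility per dollar, so spend all income on y: y* = M/p_y, x* = 0.
Numerically: x* = 0, y* = 75.4545.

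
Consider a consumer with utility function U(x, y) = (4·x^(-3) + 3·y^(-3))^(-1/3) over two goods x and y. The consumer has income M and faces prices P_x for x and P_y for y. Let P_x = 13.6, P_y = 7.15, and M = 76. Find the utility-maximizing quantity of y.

With the ratio pinned down, the budget gives x* = M/(P_x + P_y·(y/x)) and y* = (y/x)·x*.
Numerically y/x = 1.092883, so x* = 76/(13.6 + 7.15·1.092883) = 3.5491 and y* = 1.092883·3.5491 = 3.8787.

y* = 3.8787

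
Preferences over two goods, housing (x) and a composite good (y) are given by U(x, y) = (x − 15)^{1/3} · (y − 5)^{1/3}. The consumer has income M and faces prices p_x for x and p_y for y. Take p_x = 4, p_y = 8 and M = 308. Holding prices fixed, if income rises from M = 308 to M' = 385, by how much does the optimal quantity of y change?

Let x' = x−15, y' = y−5. MRS = y'/x' = p_x/p_y.
Substituting into the budget: x* = 15 + 0.5·(M − 15·p_x − 5·p_y)/p_x, and y* = 5 + 0.5·(…)/p_y.
Discretionary income = 308 − 15·4 − 5·8 = 208; y* = 5 + 0.5·208/8 = 18.
At M' = 385: y* = 22.8125. Change: 22.8125 − 18 = 4.8125.

Δy* = 4.8125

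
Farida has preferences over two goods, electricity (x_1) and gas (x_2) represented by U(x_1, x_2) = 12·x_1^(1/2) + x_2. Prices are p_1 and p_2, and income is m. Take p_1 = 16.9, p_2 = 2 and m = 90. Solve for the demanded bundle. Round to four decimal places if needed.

Utility is quasi-linear in x_2; the FOC for x_1 is 6/√x_1 = p_1/p_2.
Thus x_1* = (6·p_2/p_1)² — independent of m — with the rest of income spent on x_2.
Plugging in: x_1* = (6·2/16.9)² = 0.5042, x_2* = 40.7396.

x_1* = 0.5042, x_2* = 40.7396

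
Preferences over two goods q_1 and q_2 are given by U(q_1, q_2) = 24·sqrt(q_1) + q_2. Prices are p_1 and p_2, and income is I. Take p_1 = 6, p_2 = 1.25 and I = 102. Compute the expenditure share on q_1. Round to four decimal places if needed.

share on q_1 = 0.3676

Set MRS = p_1/p_2: 12·q_1^(−1/2) = p_1/p_2.
Solve: √q_1 = 12·p_2/p_1, so q_1*(p_1,p_2) = (12·p_2/p_1)², and q_2* = (I − p_1·q_1*)/p_2.
Plugging in: q_1* = (12·1.25/6)² = 6.25, q_2* = 51.6.
Expenditure on q_1: 6·6.25 = 37.5; share = 0.3676.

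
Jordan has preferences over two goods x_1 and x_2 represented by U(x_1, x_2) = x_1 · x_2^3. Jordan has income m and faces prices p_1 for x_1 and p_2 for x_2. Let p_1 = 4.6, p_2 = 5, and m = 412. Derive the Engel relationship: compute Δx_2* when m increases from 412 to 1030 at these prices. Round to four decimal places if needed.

At p_1=4.6, p_2=5, m=412: x_2* = 0.75·412/5 = 61.8.
At m' = 1030: x_2* = 154.5. Change: 154.5 − 61.8 = 92.7.

Δx_2* = 92.7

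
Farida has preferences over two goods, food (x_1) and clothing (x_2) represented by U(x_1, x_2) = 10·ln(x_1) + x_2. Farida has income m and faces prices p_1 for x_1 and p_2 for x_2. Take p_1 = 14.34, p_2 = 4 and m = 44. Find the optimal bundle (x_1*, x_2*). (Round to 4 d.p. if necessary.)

MU_x_1 = 10/x_1, MU_x_2 = 1. Tangency: 10/x_1 = p_1/p_2.
So x_1*(p_1,p_2) = 10·p_2/p_1, independent of income; and x_2* = (m − 10·p_2)/p_2.
At the given prices: x_1* = 10·4/14.34 = 2.7894, and x_2* = 1.

x_1* = 2.7894, x_2* = 1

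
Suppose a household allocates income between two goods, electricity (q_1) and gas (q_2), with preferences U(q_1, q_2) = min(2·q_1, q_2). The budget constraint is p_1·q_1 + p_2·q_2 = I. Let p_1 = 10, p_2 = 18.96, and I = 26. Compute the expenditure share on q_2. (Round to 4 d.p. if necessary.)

share on q_2 = 0.7913

Leontief preferences: the optimum is at the kink where q_1/1 = q_2/2, i.e. q_2 = 2·q_1.
Budget: p_1·q_1 + p_2·2·q_1 = I, so (p_1 + 2·p_2)·q_1 = I.
Demand: q_1*(p_1,p_2,I) = I/(p_1 + 2·p_2), q_2* = 2·I/(p_1 + 2·p_2).
Here 10 + 2·18.96 = 47.92, giving q_1* = 0.5426 and q_2* = 1.0851.
Expenditure on q_2: 18.96·1.0851 = 20.5743; share = 0.7913.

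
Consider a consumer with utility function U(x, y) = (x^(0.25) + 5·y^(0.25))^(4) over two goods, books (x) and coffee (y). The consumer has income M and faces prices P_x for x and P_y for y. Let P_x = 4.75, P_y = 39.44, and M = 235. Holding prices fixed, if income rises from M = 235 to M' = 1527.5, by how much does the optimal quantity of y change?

Δy* = 26.496

With the ratio pinned down, the budget gives x* = M/(P_x + P_y·(y/x)) and y* = (y/x)·x*.
Numerically y/x = 0.508513, so x* = 235/(4.75 + 39.44·0.508513) = 9.4736 and y* = 0.508513·9.4736 = 4.8175.
At M' = 1527.5: y* = 31.3134. Change: 31.3134 − 4.8175 = 26.496.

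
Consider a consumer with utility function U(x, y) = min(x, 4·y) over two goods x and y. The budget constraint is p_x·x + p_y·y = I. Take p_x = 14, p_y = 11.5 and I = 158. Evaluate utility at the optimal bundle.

V = 9.363

Demand: x*(p_x,p_y,I) = 4·I/(4·p_x + p_y), y* = I/(4·p_x + p_y).
Here 4·14 + 11.5 = 67.5, giving x* = 9.363 and y* = 2.3407.
Utility at the optimum: U(9.363, 2.3407) = 9.363.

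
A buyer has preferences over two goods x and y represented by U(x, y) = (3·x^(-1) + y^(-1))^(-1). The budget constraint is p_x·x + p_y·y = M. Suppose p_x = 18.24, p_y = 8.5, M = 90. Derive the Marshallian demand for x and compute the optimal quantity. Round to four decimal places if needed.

x* = 3.5393

MU_x ∝ 3·x^(-2), MU_y ∝ y^(-2), so MRS = 3·(y/x)^(2) = p_x/p_y.
Hence y/x = ((1/3)·p_x/p_y)^(1/(2)), i.e. raised to the 0.5 power.
Substitute y = (y/x)·x into the budget: x* = M/(p_x + p_y·(y/x)).
Numerically y/x = 0.845751, so x* = 90/(18.24 + 8.5·0.845751) = 3.5393.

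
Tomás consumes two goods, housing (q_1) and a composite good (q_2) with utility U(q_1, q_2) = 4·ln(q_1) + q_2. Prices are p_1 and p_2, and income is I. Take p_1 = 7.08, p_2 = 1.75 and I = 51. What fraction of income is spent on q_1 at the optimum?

MU_q_1 = 4/q_1, MU_q_2 = 1. Tangency: 4/q_1 = p_1/p_2.
So q_1*(p_1,p_2) = 4·p_2/p_1, independent of income; and q_2* = (I − 4·p_2)/p_2.
At the given prices: q_1* = 4·1.75/7.08 = 0.9887, and q_2* = 25.1429.
Expenditure on q_1: 7.08·0.9887 = 7; share = 0.1373.

share on q_1 = 0.1373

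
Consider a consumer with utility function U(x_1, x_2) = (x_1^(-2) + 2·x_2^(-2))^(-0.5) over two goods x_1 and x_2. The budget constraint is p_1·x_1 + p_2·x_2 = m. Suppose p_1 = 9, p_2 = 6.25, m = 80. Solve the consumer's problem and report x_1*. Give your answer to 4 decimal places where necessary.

From the CES first-order condition, (1/2)·(x_2/x_1)^(3) = p_1/p_2.
Hence x_2/x_1 = (2·p_1/p_2)^(1/(3)), i.e. raised to the 1/3 power.
With the ratio pinned down, the budget gives x_1* = m/(p_1 + p_2·(x_2/x_1)) and x_2* = (x_2/x_1)·x_1*.
Numerically x_2/x_1 = 1.422757, so x_1* = 80/(9 + 6.25·1.422757) = 4.4712.

x_1* = 4.4712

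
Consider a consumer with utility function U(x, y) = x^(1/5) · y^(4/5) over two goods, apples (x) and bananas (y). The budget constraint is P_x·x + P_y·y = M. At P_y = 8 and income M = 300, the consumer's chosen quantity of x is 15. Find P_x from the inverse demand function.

P_x = 4

MU_x/MU_y = (0.2·y)/(0.8·x); tangency sets this equal to P_x/P_y.
So 0.2·P_y·y = 0.8·P_x·x; combined with the budget, a share 0.2 of income goes to x.
Demand: x*(P_x,P_y,M) = 0.2·M/P_x and y* = 0.8·M/P_y.
Set x* = 15 in the demand function and solve for P_x: P_x = 4.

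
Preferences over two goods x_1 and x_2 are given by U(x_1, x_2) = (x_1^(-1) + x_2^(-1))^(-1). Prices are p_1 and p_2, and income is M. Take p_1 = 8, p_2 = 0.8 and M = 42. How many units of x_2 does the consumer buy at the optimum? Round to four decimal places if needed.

MRS = MU_x_1/MU_x_2 = (x_2/x_1)^(2). Set equal to p_1/p_2.
Hence x_2/x_1 = (p_1/p_2)^(1/(2)), i.e. raised to the 0.5 power.
Substitute x_2 = (x_2/x_1)·x_1 into the budget: x_1* = M/(p_1 + p_2·(x_2/x_1)).
Numerically x_2/x_1 = 3.162278, so x_1* = 42/(8 + 0.8·3.162278) = 3.9887 and x_2* = 3.162278·3.9887 = 12.6133.

x_2* = 12.6133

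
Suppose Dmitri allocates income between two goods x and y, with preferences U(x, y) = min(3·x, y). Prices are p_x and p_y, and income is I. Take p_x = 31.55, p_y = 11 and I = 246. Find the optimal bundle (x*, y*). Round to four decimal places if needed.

x* = 3.811, y* = 11.433

Leontief preferences: the optimum is at the kink where x/1 = y/3, i.e. y = 3·x.
Budget: p_x·x + p_y·3·x = I, so (p_x + 3·p_y)·x = I.
Demand: x*(p_x,p_y,I) = I/(p_x + 3·p_y), y* = 3·I/(p_x + 3·p_y).
Here 31.55 + 3·11 = 64.55, giving x* = 3.811 and y* = 11.433.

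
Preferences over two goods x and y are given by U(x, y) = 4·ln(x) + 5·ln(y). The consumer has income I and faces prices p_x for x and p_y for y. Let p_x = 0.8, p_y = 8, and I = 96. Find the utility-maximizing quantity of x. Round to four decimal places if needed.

x* = 53.3333

Tangency: MRS = (4/5)·y/x = p_x/p_y.
Rearranging, p_y·y = (5/4)·p_x·x. Substituting into the budget gives p_x·x·(1 + (5/4)) = I.
Demand: x*(p_x,p_y,I) = 4/9·I/p_x and y* = 5/9·I/p_y.
At p_x=0.8, p_y=8, I=96: x* = 4/9·96/0.8 = 53.3333.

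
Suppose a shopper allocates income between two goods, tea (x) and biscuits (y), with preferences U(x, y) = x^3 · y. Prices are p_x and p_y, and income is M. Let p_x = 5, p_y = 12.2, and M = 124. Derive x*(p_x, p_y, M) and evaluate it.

The MRS is 3·y/x. Set MRS = p_x/p_y.
So 3·p_y·y = p_x·x; combined with the budget, a share 0.75 of income goes to x.
Demand: x*(p_x,p_y,M) = 0.75·M/p_x and y* = 0.25·M/p_y.
At p_x=5, p_y=12.2, M=124: x* = 0.75·124/5 = 18.6.

x* = 18.6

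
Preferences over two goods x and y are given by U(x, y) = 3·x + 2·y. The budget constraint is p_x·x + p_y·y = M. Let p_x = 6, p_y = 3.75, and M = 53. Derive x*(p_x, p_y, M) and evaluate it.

x* = 0

Linear utility — the consumer picks whichever good has higher MU/price: 3/6 = 0.5 vs 2/3.75 = 0.5333.
y gives more utility per dollar, so spend all income on y: y* = M/p_y, x* = 0.
Numerically: x* = 0, y* = 14.1333.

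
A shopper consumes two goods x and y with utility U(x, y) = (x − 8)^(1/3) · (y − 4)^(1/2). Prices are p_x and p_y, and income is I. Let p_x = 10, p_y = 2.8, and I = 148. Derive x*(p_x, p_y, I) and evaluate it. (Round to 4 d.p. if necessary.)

Let x' = x−8, y' = y−4. MRS = (2/3)·y'/x' = p_x/p_y.
Substituting into the budget: x* = 8 + 0.4·(I − 8·p_x − 4·p_y)/p_x, and y* = 4 + 0.6·(…)/p_y.
Discretionary income = 148 − 8·10 − 4·2.8 = 56.8; x* = 8 + 0.4·56.8/10 = 10.272.

x* = 10.272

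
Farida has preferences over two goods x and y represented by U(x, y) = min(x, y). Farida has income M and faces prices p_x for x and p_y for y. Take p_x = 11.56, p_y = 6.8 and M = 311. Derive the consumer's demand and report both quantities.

Here 11.56 + 6.8 = 18.36, giving x* = 16.939 and y* = 16.939.

x* = 16.939, y* = 16.939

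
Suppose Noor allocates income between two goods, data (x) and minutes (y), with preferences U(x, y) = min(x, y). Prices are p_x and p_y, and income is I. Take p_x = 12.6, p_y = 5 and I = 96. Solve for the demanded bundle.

Leontief preferences: the optimum is at the kink where x/1 = y/1, i.e. y = x.
Budget: p_x·x + p_y·x = I, so (p_x + p_y)·x = I.
Demand: x*(p_x,p_y,I) = I/(p_x + p_y), y* = I/(p_x + p_y).
Here 12.6 + 5 = 17.6, giving x* = 5.4545 and y* = 5.4545.

x* = 5.4545, y* = 5.4545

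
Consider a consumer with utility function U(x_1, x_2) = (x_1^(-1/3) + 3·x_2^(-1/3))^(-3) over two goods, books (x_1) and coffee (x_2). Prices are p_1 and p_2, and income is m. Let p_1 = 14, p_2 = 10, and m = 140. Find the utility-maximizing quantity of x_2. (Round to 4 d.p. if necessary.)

x_2* = 9.4775

From the CES first-order condition, (1/3)·(x_2/x_1)^(4/3) = p_1/p_2.
Solve for the ratio: x_2/x_1 = [3·p_1/p_2]^(0.75).
Substitute x_2 = (x_2/x_1)·x_1 into the budget: x_1* = m/(p_1 + p_2·(x_2/x_1)).
Numerically x_2/x_1 = 2.933844, so x_1* = 140/(14 + 10·2.933844) = 3.2304 and x_2* = 2.933844·3.2304 = 9.4775.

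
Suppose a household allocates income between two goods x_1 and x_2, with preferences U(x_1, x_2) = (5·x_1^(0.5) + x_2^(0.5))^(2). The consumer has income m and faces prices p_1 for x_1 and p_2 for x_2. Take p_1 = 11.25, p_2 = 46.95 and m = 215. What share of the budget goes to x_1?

share on x_1 = 0.9905

From the CES first-order condition, 5·(x_2/x_1)^(0.5) = p_1/p_2.
Solve for the ratio: x_2/x_1 = [(1/5)·p_1/p_2]^(2).
Substitute x_2 = (x_2/x_1)·x_1 into the budget: x_1* = m/(p_1 + p_2·(x_2/x_1)).
Numerically x_2/x_1 = 0.002297, so x_1* = 215/(11.25 + 46.95·0.002297) = 18.9297 and x_2* = 0.002297·18.9297 = 0.0435.
Expenditure on x_1: 11.25·18.9297 = 212.9589; share = 0.9905.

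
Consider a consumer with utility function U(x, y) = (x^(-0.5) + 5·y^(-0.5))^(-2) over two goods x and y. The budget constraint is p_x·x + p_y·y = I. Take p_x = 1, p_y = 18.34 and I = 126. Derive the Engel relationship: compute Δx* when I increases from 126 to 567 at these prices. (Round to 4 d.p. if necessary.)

MRS = MU_x/MU_y = (1/5)·(y/x)^(1.5). Set equal to p_x/p_y.
Solve for the ratio: y/x = [5·p_x/p_y]^(2/3).
With the ratio pinned down, the budget gives x* = I/(p_x + p_y·(y/x)) and y* = (y/x)·x*.
Numerically y/x = 0.420449, so x* = 126/(1 + 18.34·0.420449) = 14.4644.
At I' = 567: x* = 65.0898. Change: 65.0898 − 14.4644 = 50.6254.

Δx* = 50.6254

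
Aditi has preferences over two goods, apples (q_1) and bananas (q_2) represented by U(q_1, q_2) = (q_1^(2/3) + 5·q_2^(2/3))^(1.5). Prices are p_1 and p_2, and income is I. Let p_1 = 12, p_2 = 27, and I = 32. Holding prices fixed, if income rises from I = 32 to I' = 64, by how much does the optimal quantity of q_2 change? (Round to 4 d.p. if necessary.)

MU_q_1 ∝ q_1^(-1/3), MU_q_2 ∝ 5·q_2^(-1/3), so MRS = (1/5)·(q_2/q_1)^(1/3) = p_1/p_2.
Hence q_2/q_1 = (5·p_1/p_2)^(1/(1/3)), i.e. raised to the 3 power.
Substitute q_2 = (q_2/q_1)·q_1 into the budget: q_1* = I/(p_1 + p_2·(q_2/q_1)).
Numerically q_2/q_1 = 10.973937, so q_1* = 32/(12 + 27·10.973937) = 0.1038 and q_2* = 10.973937·0.1038 = 1.1391.
At I' = 64: q_2* = 2.2781. Change: 2.2781 − 1.1391 = 1.1391.

Δq_2* = 1.1391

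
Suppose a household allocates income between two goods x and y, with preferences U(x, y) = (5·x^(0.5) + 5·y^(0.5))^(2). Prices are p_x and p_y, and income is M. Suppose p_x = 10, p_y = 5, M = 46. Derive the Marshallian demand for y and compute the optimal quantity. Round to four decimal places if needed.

MRS = MU_x/MU_y = (y/x)^(0.5). Set equal to p_x/p_y.
Hence y/x = (p_x/p_y)^(1/(0.5)), i.e. raised to the 2 power.
With the ratio pinned down, the budget gives x* = M/(p_x + p_y·(y/x)) and y* = (y/x)·x*.
Numerically y/x = 4, so x* = 46/(10 + 5·4) = 1.5333 and y* = 4·1.5333 = 6.1333.

y* = 6.1333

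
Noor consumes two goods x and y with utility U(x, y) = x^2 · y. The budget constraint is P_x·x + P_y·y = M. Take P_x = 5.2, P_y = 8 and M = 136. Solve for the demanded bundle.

x* = 17.4359, y* = 5.6667

At P_x=5.2, P_y=8, M=136: x* = 2/3·136/5.2 = 17.4359, y* = 5.6667.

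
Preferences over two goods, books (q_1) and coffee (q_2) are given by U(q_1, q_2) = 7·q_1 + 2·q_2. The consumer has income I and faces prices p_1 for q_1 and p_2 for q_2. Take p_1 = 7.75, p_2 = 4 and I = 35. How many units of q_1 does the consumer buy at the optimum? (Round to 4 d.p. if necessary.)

q_1* = 4.5161

Linear utility — the consumer picks whichever good has higher MU/price: 7/7.75 = 0.9032 vs 2/4 = 0.5.
q_1 gives more utility per dollar, so spend all income on q_1: q_1* = I/p_1, q_2* = 0.
Numerically: q_1* = 4.5161, q_2* = 0.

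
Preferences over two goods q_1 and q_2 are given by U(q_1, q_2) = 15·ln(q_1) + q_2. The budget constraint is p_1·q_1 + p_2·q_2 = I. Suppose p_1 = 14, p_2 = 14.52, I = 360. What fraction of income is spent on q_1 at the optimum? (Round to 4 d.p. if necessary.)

share on q_1 = 0.605

Set MRS = p_1/p_2: (15/q_1)/1 = p_1/p_2.
So q_1*(p_1,p_2) = 15·p_2/p_1, independent of income; and q_2* = (I − 15·p_2)/p_2.
At the given prices: q_1* = 15·14.52/14 = 15.5571, and q_2* = 9.7934.
Expenditure on q_1: 14·15.5571 = 217.8; share = 0.605.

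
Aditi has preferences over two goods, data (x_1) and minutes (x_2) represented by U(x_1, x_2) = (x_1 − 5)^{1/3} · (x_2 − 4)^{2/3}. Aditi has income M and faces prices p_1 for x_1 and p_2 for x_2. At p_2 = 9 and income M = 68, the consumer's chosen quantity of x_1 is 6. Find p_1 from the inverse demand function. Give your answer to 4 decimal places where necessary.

p_1 = 4

MRS = (1/2)·(x_2−4)/(x_1−5). Tangency with p_1/p_2 gives x_2−4 = 2·(p_1/p_2)·(x_1−5).
After buying the subsistence bundle (5, 4), a share 1/3 of the remaining income goes to x_1: x_1* = 5 + 1/3·(M − 5p_1 − 4p_2)/p_1.
Set x_1* = 6 in the demand function and solve for p_1: p_1 = 4.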